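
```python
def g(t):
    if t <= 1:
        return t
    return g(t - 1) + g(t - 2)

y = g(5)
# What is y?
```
Call trace (a repeated sub-call is expanded the first time; later identical calls just restate its return value):
g(t=5)
  g(t=4)
    g(t=3)
      g(t=2)
        g(t=1)
        -> return 1
        g(t=0)
        -> return 0
      -> return 1
      g(t=1)
      -> return 1
    -> return 2
    g(t=2) -> return 1  (same call as traced above)
  -> return 3
  g(t=3) -> return 2  (same call as traced above)
-> return 5

Final answer: 5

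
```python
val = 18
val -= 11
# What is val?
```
Trace:
  val=18
  val=7

Final answer: 7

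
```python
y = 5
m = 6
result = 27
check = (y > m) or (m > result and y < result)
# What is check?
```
Trace:
  y=5
  y=5, m=6
  y=5, m=6, result=27
  y=5, m=6, result=27, check=False

Final answer: False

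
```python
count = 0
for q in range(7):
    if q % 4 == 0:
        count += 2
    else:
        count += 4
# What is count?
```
Trace:
  count=0
  count=2, q=0
  count=6, q=1
  count=10, q=2
  count=14, q=3
  count=16, q=4
  count=20, q=5
  count=24, q=6

Final answer: 24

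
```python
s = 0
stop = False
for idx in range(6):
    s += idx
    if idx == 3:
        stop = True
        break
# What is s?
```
Trace:
  s=0
  s=0, stop=False
  s=0, stop=False, idx=0
  s=1, stop=False, idx=1
  s=3, stop=False, idx=2
  s=6, stop=True, idx=3

Final answer: 6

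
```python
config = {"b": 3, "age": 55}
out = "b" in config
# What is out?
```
Trace:
  config={'b': 3, 'age': 55}
  config={'b': 3, 'age': 55}, out=True

Final answer: True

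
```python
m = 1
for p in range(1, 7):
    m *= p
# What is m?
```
Trace:
  m=1
  m=1, p=1
  m=2, p=2
  m=6, p=3
  m=24, p=4
  m=120, p=5
  m=720, p=6

Final answer: 720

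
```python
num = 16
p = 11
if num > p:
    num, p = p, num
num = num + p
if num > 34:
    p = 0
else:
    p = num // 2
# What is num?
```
Trace:
  num=16
  num=16, p=11
  num=11, p=16
  num=27, p=16
  num=27, p=13

Final answer: 27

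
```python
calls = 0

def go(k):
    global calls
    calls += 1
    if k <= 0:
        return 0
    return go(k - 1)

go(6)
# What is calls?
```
Call trace:
go(k=6)
  go(k=5)
    go(k=4)
      go(k=3)
        go(k=2)
          go(k=1)
            go(k=0)
            -> return 0
          -> return 0
        -> return 0
      -> return 0
    -> return 0
  -> return 0
-> return 0

calls is incremented once per call. go is entered once for each k = 6, 5, 4, 3, 2, 1, 0 (the k <= 0 call returns without recursing), i.e. 6 + 1 calls.
calls = 7

Final answer: 7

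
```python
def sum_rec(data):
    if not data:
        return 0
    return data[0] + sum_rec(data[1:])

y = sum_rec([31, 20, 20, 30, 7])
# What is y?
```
Call trace:
sum_rec(data=[31, 20, 20, 30, 7])
  sum_rec(data=[20, 20, 30, 7])
    sum_rec(data=[20, 30, 7])
      sum_rec(data=[30, 7])
        sum_rec(data=[7])
          sum_rec(data=[])
          -> return 0
        -> return 7
      -> return 37
    -> return 57
  -> return 77
-> return 108

Final answer: 108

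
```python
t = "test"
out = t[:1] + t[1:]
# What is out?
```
Trace:
  t='test'
  t='test', out='test'

Final answer: 'test'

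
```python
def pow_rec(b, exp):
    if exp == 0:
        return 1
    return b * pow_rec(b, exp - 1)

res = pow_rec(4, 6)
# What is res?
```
Call trace:
pow_rec(b=4, exp=6)
  pow_rec(b=4, exp=5)
    pow_rec(b=4, exp=4)
      pow_rec(b=4, exp=3)
        pow_rec(b=4, exp=2)
          pow_rec(b=4, exp=1)
            pow_rec(b=4, exp=0)
            -> return 1
          -> return 4
        -> return 16
      -> return 64
    -> return 256
  -> return 1024
-> return 4096

Final answer: 4096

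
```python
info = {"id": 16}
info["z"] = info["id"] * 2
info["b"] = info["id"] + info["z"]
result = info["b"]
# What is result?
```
Trace:
  info={'id': 16}
  info={'id': 16, 'z': 32}
  info={'id': 16, 'z': 32, 'b': 48}
  info={'id': 16, 'z': 32, 'b': 48}, result=48

Final answer: 48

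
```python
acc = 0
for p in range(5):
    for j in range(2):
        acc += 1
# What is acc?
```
Trace:
  acc=0
  acc=1, p=0, j=0
  acc=2, p=0, j=1
  acc=3, p=1, j=0
  acc=4, p=1, j=1
  acc=5, p=2, j=0
  acc=6, p=2, j=1
  acc=7, p=3, j=0
  acc=8, p=3, j=1
  acc=9, p=4, j=0
  acc=10, p=4, j=1

Final answer: 10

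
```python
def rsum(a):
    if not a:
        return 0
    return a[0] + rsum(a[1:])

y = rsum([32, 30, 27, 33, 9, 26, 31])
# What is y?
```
Call trace:
rsum(a=[32, 30, 27, 33, 9, 26, 31])
  rsum(a=[30, 27, 33, 9, 26, 31])
    rsum(a=[27, 33, 9, 26, 31])
      rsum(a=[33, 9, 26, 31])
        rsum(a=[9, 26, 31])
          rsum(a=[26, 31])
            rsum(a=[31])
              rsum(a=[])
              -> return 0
            -> return 31
          -> return 57
        -> return 66
      -> return 99
    -> return 126
  -> return 156
-> return 188

Final answer: 188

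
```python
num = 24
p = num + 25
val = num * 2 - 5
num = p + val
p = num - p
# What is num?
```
Trace:
  num=24
  num=24, p=49
  num=24, p=49, val=43
  num=92, p=49, val=43
  num=92, p=43, val=43

Final answer: 92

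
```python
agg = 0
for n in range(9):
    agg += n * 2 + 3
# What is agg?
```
Trace:
  agg=0
  agg=3, n=0
  agg=8, n=1
  agg=15, n=2
  agg=24, n=3
  agg=35, n=4
  agg=48, n=5
  agg=63, n=6
  agg=80, n=7
  agg=99, n=8

Final answer: 99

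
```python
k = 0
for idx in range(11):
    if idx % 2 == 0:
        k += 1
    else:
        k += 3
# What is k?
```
Trace:
  k=0
  k=1, idx=0
  k=4, idx=1
  k=5, idx=2
  k=8, idx=3
  k=9, idx=4
  k=12, idx=5
  k=13, idx=6
  k=16, idx=7
  k=17, idx=8
  k=20, idx=9
  k=21, idx=10

Final answer: 21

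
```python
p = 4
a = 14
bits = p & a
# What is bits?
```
Trace:
  p=4
  p=4, a=14
  p=4, a=14, bits=4

Final answer: 4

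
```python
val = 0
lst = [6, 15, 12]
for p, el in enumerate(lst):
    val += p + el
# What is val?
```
Trace:
  val=0
  val=6, p=0, el=6
  val=22, p=1, el=15
  val=36, p=2, el=12

Final answer: 36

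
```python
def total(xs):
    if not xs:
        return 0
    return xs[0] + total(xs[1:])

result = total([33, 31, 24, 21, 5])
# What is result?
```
Call trace:
total(xs=[33, 31, 24, 21, 5])
  total(xs=[31, 24, 21, 5])
    total(xs=[24, 21, 5])
      total(xs=[21, 5])
        total(xs=[5])
          total(xs=[])
          -> return 0
        -> return 5
      -> return 26
    -> return 50
  -> return 81
-> return 114

Final answer: 114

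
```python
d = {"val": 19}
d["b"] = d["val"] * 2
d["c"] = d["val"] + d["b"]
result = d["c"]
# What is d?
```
Trace:
  d={'val': 19}
  d={'val': 19, 'b': 38}
  d={'val': 19, 'b': 38, 'c': 57}
  d={'val': 19, 'b': 38, 'c': 57}, result=57

Final answer: {'val': 19, 'b': 38, 'c': 57}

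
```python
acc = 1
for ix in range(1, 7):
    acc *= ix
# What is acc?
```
Trace:
  acc=1
  acc=1, ix=1
  acc=2, ix=2
  acc=6, ix=3
  acc=24, ix=4
  acc=120, ix=5
  acc=720, ix=6

Final answer: 720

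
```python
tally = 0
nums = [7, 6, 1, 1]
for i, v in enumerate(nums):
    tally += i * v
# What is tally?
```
Trace:
  tally=0
  tally=0, i=0, v=7
  tally=6, i=1, v=6
  tally=8, i=2, v=1
  tally=11, i=3, v=1

Final answer: 11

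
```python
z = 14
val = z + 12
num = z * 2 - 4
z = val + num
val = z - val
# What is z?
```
Trace:
  z=14
  z=14, val=26
  z=14, val=26, num=24
  z=50, val=26, num=24
  z=50, val=24, num=24

Final answer: 50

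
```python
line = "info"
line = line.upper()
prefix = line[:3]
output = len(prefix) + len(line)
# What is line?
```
Trace:
  line='info'
  line='INFO'
  line='INFO', prefix='INF'
  line='INFO', prefix='INF', output=7

Final answer: 'INFO'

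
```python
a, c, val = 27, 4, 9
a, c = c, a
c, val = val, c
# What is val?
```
Trace:
  a=27, c=4, val=9
  a=4, c=27, val=9
  a=4, c=9, val=27

Final answer: 27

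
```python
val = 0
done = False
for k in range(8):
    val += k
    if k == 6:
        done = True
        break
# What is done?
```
Trace:
  val=0
  val=0, done=False
  val=0, done=False, k=0
  val=1, done=False, k=1
  val=3, done=False, k=2
  val=6, done=False, k=3
  val=10, done=False, k=4
  val=15, done=False, k=5
  val=21, done=True, k=6

Final answer: True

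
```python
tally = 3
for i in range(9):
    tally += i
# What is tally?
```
Trace:
  tally=3
  tally=3, i=0
  tally=4, i=1
  tally=6, i=2
  tally=9, i=3
  tally=13, i=4
  tally=18, i=5
  tally=24, i=6
  tally=31, i=7
  tally=39, i=8

Final answer: 39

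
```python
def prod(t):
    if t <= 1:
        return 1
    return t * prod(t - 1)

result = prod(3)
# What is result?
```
Call trace:
prod(t=3)
  prod(t=2)
    prod(t=1)
    -> return 1
  -> return 2
-> return 6

Final answer: 6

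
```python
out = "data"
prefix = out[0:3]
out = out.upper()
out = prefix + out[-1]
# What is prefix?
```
Trace:
  out='data'
  out='data', prefix='dat'
  out='DATA', prefix='dat'
  out='datA', prefix='dat'

Final answer: 'dat'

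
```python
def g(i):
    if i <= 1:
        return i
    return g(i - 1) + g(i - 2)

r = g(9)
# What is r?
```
Call trace (a repeated sub-call is expanded the first time; later identical calls just restate its return value):
g(i=9)
  g(i=8)
    g(i=7)
      g(i=6)
        g(i=5)
          g(i=4)
            g(i=3)
              g(i=2)
                g(i=1)
                -> return 1
                g(i=0)
                -> return 0
              -> return 1
              g(i=1)
              -> return 1
            -> return 2
            g(i=2) -> return 1  (same call as traced above)
          -> return 3
          g(i=3) -> return 2  (same call as traced above)
        -> return 5
        g(i=4) -> return 3  (same call as traced above)
      -> return 8
      g(i=5) -> return 5  (same call as traced above)
    -> return 13
    g(i=6) -> return 8  (same call as traced above)
  -> return 21
  g(i=7) -> return 13  (same call as traced above)
-> return 34

Final answer: 34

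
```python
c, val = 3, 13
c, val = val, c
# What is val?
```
Trace:
  c=3, val=13
  c=13, val=3

Final answer: 3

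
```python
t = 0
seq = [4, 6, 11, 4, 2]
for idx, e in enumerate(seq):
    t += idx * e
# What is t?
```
Trace:
  t=0
  t=0, idx=0, e=4
  t=6, idx=1, e=6
  t=28, idx=2, e=11
  t=40, idx=3, e=4
  t=48, idx=4, e=2

Final answer: 48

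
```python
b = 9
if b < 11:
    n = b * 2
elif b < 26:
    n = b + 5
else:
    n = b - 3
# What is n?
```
Trace:
  b=9
  b=9, n=18

Final answer: 18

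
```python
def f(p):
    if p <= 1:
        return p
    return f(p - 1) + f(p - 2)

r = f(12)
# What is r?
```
Call trace (a repeated sub-call is expanded the first time; later identical calls just restate its return value):
f(p=12)
  f(p=11)
    f(p=10)
      f(p=9)
        f(p=8)
          f(p=7)
            f(p=6)
              f(p=5)
                f(p=4)
                  f(p=3)
                    f(p=2)
                      f(p=1)
                      -> return 1
                      f(p=0)
                      -> return 0
                    -> return 1
                    f(p=1)
                    -> return 1
                  -> return 2
                  f(p=2) -> return 1  (same call as traced above)
                -> return 3
                f(p=3) -> return 2  (same call as traced above)
              -> return 5
              f(p=4) -> return 3  (same call as traced above)
            -> return 8
            f(p=5) -> return 5  (same call as traced above)
          -> return 13
          f(p=6) -> return 8  (same call as traced above)
        -> return 21
        f(p=7) -> return 13  (same call as traced above)
      -> return 34
      f(p=8) -> return 21  (same call as traced above)
    -> return 55
    f(p=9) -> return 34  (same call as traced above)
  -> return 89
  f(p=10) -> return 55  (same call as traced above)
-> return 144

Final answer: 144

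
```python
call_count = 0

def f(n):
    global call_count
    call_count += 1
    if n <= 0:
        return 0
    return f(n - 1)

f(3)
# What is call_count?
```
Call trace:
f(n=3)
  f(n=2)
    f(n=1)
      f(n=0)
      -> return 0
    -> return 0
  -> return 0
-> return 0

call_count is incremented once per call. f is entered once for each n = 3, 2, 1, 0 (the n <= 0 call returns without recursing), i.e. 3 + 1 calls.
call_count = 4

Final answer: 4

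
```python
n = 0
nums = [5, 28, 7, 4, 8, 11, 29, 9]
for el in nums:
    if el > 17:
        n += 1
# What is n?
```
Trace:
  n=0
  n=0, el=5
  n=1, el=28
  n=1, el=7
  n=1, el=4
  n=1, el=8
  n=1, el=11
  n=2, el=29
  n=2, el=9

Final answer: 2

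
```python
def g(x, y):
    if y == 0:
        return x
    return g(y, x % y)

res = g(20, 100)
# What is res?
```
Call trace:
g(x=20, y=100)
  g(x=100, y=20)
    g(x=20, y=0)
    -> return 20
  -> return 20
-> return 20

Final answer: 20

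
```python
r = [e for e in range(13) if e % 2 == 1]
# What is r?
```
Trace:
  e=0
  e=1
  e=2
  e=3
  e=4
  e=5
  e=6
  e=7
  e=8
  e=9
  e=10
  e=11
  e=12
  r=[1, 3, 5, 7, 9, 11]

Final answer: [1, 3, 5, 7, 9, 11]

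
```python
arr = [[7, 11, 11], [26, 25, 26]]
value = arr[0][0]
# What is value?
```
Trace:
  arr=[[7, 11, 11], [26, 25, 26]]
  arr=[[7, 11, 11], [26, 25, 26]], value=7

Final answer: 7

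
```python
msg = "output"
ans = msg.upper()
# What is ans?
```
Trace:
  msg='output'
  msg='output', ans='OUTPUT'

Final answer: 'OUTPUT'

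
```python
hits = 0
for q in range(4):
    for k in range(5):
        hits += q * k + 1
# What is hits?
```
Trace:
  hits=0
  hits=1, q=0, k=0
  hits=2, q=0, k=1
  hits=3, q=0, k=2
  hits=4, q=0, k=3
  hits=5, q=0, k=4
  hits=6, q=1, k=0
  hits=8, q=1, k=1
  hits=11, q=1, k=2
  hits=15, q=1, k=3
  hits=20, q=1, k=4
  hits=21, q=2, k=0
  hits=24, q=2, k=1
  hits=29, q=2, k=2
  hits=36, q=2, k=3
  hits=45, q=2, k=4
  hits=46, q=3, k=0
  hits=50, q=3, k=1
  hits=57, q=3, k=2
  hits=67, q=3, k=3
  hits=80, q=3, k=4

Final answer: 80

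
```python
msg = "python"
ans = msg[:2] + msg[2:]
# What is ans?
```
Trace:
  msg='python'
  msg='python', ans='python'

Final answer: 'python'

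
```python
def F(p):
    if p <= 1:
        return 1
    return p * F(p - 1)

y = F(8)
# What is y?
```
Call trace:
F(p=8)
  F(p=7)
    F(p=6)
      F(p=5)
        F(p=4)
          F(p=3)
            F(p=2)
              F(p=1)
              -> return 1
            -> return 2
          -> return 6
        -> return 24
      -> return 120
    -> return 720
  -> return 5040
-> return 40320

Final answer: 40320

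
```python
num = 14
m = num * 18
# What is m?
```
Trace:
  num=14
  num=14, m=252

Final answer: 252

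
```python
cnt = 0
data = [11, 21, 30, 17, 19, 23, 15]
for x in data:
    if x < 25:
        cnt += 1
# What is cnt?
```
Trace:
  cnt=0
  cnt=1, x=11
  cnt=2, x=21
  cnt=2, x=30
  cnt=3, x=17
  cnt=4, x=19
  cnt=5, x=23
  cnt=6, x=15

Final answer: 6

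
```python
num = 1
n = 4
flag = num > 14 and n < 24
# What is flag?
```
Trace:
  num=1
  num=1, n=4
  num=1, n=4, flag=False

Final answer: False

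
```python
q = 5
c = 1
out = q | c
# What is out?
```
Trace:
  q=5
  q=5, c=1
  q=5, c=1, out=5

Final answer: 5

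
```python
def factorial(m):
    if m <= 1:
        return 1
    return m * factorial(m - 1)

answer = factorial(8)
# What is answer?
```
Call trace:
factorial(m=8)
  factorial(m=7)
    factorial(m=6)
      factorial(m=5)
        factorial(m=4)
          factorial(m=3)
            factorial(m=2)
              factorial(m=1)
              -> return 1
            -> return 2
          -> return 6
        -> return 24
      -> return 120
    -> return 720
  -> return 5040
-> return 40320

Final answer: 40320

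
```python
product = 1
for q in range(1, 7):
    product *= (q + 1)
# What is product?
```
Trace:
  product=1
  product=2, q=1
  product=6, q=2
  product=24, q=3
  product=120, q=4
  product=720, q=5
  product=5040, q=6

Final answer: 5040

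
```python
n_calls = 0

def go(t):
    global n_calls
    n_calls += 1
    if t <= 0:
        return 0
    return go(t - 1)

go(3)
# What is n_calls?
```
Call trace:
go(t=3)
  go(t=2)
    go(t=1)
      go(t=0)
      -> return 0
    -> return 0
  -> return 0
-> return 0

n_calls is incremented once per call. go is entered once for each t = 3, 2, 1, 0 (the t <= 0 call returns without recursing), i.e. 3 + 1 calls.
n_calls = 4

Final answer: 4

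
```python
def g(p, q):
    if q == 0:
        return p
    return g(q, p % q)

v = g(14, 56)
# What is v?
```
Call trace:
g(p=14, q=56)
  g(p=56, q=14)
    g(p=14, q=0)
    -> return 14
  -> return 14
-> return 14

Final answer: 14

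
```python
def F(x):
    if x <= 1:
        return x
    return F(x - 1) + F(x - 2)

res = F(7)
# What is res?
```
Call trace (a repeated sub-call is expanded the first time; later identical calls just restate its return value):
F(x=7)
  F(x=6)
    F(x=5)
      F(x=4)
        F(x=3)
          F(x=2)
            F(x=1)
            -> return 1
            F(x=0)
            -> return 0
          -> return 1
          F(x=1)
          -> return 1
        -> return 2
        F(x=2) -> return 1  (same call as traced above)
      -> return 3
      F(x=3) -> return 2  (same call as traced above)
    -> return 5
    F(x=4) -> return 3  (same call as traced above)
  -> return 8
  F(x=5) -> return 5  (same call as traced above)
-> return 13

Final answer: 13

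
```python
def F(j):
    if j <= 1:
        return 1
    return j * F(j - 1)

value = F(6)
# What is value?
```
Call trace:
F(j=6)
  F(j=5)
    F(j=4)
      F(j=3)
        F(j=2)
          F(j=1)
          -> return 1
        -> return 2
      -> return 6
    -> return 24
  -> return 120
-> return 720

Final answer: 720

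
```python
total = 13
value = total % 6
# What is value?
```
Trace:
  total=13
  total=13, value=1

Final answer: 1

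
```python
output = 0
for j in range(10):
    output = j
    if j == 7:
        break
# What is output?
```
Trace:
  output=0
  output=0, j=0
  output=1, j=1
  output=2, j=2
  output=3, j=3
  output=4, j=4
  output=5, j=5
  output=6, j=6
  output=7, j=7

Final answer: 7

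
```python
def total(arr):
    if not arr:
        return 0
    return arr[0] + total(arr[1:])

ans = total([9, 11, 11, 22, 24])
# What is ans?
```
Call trace:
total(arr=[9, 11, 11, 22, 24])
  total(arr=[11, 11, 22, 24])
    total(arr=[11, 22, 24])
      total(arr=[22, 24])
        total(arr=[24])
          total(arr=[])
          -> return 0
        -> return 24
      -> return 46
    -> return 57
  -> return 68
-> return 77

Final answer: 77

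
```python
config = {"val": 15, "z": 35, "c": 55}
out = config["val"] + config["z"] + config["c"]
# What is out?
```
Trace:
  config={'val': 15, 'z': 35, 'c': 55}
  config={'val': 15, 'z': 35, 'c': 55}, out=105

Final answer: 105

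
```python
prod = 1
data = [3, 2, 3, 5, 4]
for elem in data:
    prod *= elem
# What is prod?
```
Trace:
  prod=1
  prod=3, elem=3
  prod=6, elem=2
  prod=18, elem=3
  prod=90, elem=5
  prod=360, elem=4

Final answer: 360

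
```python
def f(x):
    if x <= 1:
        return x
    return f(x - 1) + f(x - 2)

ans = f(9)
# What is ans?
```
Call trace (a repeated sub-call is expanded the first time; later identical calls just restate its return value):
f(x=9)
  f(x=8)
    f(x=7)
      f(x=6)
        f(x=5)
          f(x=4)
            f(x=3)
              f(x=2)
                f(x=1)
                -> return 1
                f(x=0)
                -> return 0
              -> return 1
              f(x=1)
              -> return 1
            -> return 2
            f(x=2) -> return 1  (same call as traced above)
          -> return 3
          f(x=3) -> return 2  (same call as traced above)
        -> return 5
        f(x=4) -> return 3  (same call as traced above)
      -> return 8
      f(x=5) -> return 5  (same call as traced above)
    -> return 13
    f(x=6) -> return 8  (same call as traced above)
  -> return 21
  f(x=7) -> return 13  (same call as traced above)
-> return 34

Final answer: 34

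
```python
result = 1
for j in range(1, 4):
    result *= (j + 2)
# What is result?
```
Trace:
  result=1
  result=3, j=1
  result=12, j=2
  result=60, j=3

Final answer: 60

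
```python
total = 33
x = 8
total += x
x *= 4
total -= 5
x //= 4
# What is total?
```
Trace:
  total=33
  total=33, x=8
  total=41, x=8
  total=41, x=32
  total=36, x=32
  total=36, x=8

Final answer: 36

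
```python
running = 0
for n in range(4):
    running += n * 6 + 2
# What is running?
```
Trace:
  running=0
  running=2, n=0
  running=10, n=1
  running=24, n=2
  running=44, n=3

Final answer: 44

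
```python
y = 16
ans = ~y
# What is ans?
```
Trace:
  y=16
  y=16, ans=-17

Final answer: -17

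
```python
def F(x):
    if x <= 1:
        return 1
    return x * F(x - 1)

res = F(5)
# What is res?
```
Call trace:
F(x=5)
  F(x=4)
    F(x=3)
      F(x=2)
        F(x=1)
        -> return 1
      -> return 2
    -> return 6
  -> return 24
-> return 120

Final answer: 120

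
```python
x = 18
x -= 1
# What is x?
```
Trace:
  x=18
  x=17

Final answer: 17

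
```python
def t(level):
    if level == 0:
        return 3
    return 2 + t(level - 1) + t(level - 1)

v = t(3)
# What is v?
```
Call trace (a repeated sub-call is expanded the first time; later identical calls just restate its return value):
t(level=3)
  t(level=2)
    t(level=1)
      t(level=0)
      -> return 3
      t(level=0)
      -> return 3
    -> return 8
    t(level=1) -> return 8  (same call as traced above)
  -> return 18
  t(level=2) -> return 18  (same call as traced above)
-> return 38

Final answer: 38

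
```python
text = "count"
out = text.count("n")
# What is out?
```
Trace:
  text='count'
  text='count', out=1

Final answer: 1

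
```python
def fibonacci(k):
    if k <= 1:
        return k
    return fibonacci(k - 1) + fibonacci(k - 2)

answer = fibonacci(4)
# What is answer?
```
Call trace (a repeated sub-call is expanded the first time; later identical calls just restate its return value):
fibonacci(k=4)
  fibonacci(k=3)
    fibonacci(k=2)
      fibonacci(k=1)
      -> return 1
      fibonacci(k=0)
      -> return 0
    -> return 1
    fibonacci(k=1)
    -> return 1
  -> return 2
  fibonacci(k=2) -> return 1  (same call as traced above)
-> return 3

Final answer: 3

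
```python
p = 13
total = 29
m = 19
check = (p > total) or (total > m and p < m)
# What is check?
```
Trace:
  p=13
  p=13, total=29
  p=13, total=29, m=19
  p=13, total=29, m=19, check=True

Final answer: True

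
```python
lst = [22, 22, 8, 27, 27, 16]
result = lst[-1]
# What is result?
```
Trace:
  lst=[22, 22, 8, 27, 27, 16]
  lst=[22, 22, 8, 27, 27, 16], result=16

Final answer: 16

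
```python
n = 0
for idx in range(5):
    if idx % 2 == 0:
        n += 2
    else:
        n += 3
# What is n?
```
Trace:
  n=0
  n=2, idx=0
  n=5, idx=1
  n=7, idx=2
  n=10, idx=3
  n=12, idx=4

Final answer: 12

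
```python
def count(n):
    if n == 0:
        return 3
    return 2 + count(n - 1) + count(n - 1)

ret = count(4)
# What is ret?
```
Call trace (a repeated sub-call is expanded the first time; later identical calls just restate its return value):
count(n=4)
  count(n=3)
    count(n=2)
      count(n=1)
        count(n=0)
        -> return 3
        count(n=0)
        -> return 3
      -> return 8
      count(n=1) -> return 8  (same call as traced above)
    -> return 18
    count(n=2) -> return 18  (same call as traced above)
  -> return 38
  count(n=3) -> return 38  (same call as traced above)
-> return 78

Final answer: 78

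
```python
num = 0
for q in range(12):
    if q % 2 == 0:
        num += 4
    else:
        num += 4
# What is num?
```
Trace:
  num=0
  num=4, q=0
  num=8, q=1
  num=12, q=2
  num=16, q=3
  num=20, q=4
  num=24, q=5
  num=28, q=6
  num=32, q=7
  num=36, q=8
  num=40, q=9
  num=44, q=10
  num=48, q=11

Final answer: 48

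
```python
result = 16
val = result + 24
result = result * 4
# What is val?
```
Trace:
  result=16
  result=16, val=40
  result=64, val=40

Final answer: 40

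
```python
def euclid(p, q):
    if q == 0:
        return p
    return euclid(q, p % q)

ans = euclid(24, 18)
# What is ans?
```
Call trace:
euclid(p=24, q=18)
  euclid(p=18, q=6)
    euclid(p=6, q=0)
    -> return 6
  -> return 6
-> return 6

Final answer: 6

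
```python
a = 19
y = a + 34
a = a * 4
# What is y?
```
Trace:
  a=19
  a=19, y=53
  a=76, y=53

Final answer: 53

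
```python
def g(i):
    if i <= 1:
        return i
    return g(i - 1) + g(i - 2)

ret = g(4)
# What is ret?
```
Call trace (a repeated sub-call is expanded the first time; later identical calls just restate its return value):
g(i=4)
  g(i=3)
    g(i=2)
      g(i=1)
      -> return 1
      g(i=0)
      -> return 0
    -> return 1
    g(i=1)
    -> return 1
  -> return 2
  g(i=2) -> return 1  (same call as traced above)
-> return 3

Final answer: 3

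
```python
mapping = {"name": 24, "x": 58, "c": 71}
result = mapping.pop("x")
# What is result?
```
Trace:
  mapping={'name': 24, 'x': 58, 'c': 71}
  mapping={'name': 24, 'c': 71}, result=58

Final answer: 58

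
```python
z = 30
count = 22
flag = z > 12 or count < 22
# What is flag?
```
Trace:
  z=30
  z=30, count=22
  z=30, count=22, flag=True

Final answer: True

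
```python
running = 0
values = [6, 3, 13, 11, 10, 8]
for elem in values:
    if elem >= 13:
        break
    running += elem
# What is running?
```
Trace:
  running=0
  running=6, elem=6
  running=9, elem=3
  running=9, elem=13

Final answer: 9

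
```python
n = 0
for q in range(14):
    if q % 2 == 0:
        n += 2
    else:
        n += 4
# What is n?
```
Trace:
  n=0
  n=2, q=0
  n=6, q=1
  n=8, q=2
  n=12, q=3
  n=14, q=4
  n=18, q=5
  n=20, q=6
  n=24, q=7
  n=26, q=8
  n=30, q=9
  n=32, q=10
  n=36, q=11
  n=38, q=12
  n=42, q=13

Final answer: 42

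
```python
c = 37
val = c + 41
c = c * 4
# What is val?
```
Trace:
  c=37
  c=37, val=78
  c=148, val=78

Final answer: 78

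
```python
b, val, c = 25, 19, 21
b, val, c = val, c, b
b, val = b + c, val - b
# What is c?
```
Trace:
  b=25, val=19, c=21
  b=19, val=21, c=25
  b=44, val=2, c=25

Final answer: 25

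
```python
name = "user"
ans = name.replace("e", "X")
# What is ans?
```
Trace:
  name='user'
  name='user', ans='usXr'

Final answer: 'usXr'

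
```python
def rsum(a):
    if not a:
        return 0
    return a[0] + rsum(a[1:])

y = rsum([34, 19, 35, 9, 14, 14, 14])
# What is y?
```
Call trace:
rsum(a=[34, 19, 35, 9, 14, 14, 14])
  rsum(a=[19, 35, 9, 14, 14, 14])
    rsum(a=[35, 9, 14, 14, 14])
      rsum(a=[9, 14, 14, 14])
        rsum(a=[14, 14, 14])
          rsum(a=[14, 14])
            rsum(a=[14])
              rsum(a=[])
              -> return 0
            -> return 14
          -> return 28
        -> return 42
      -> return 51
    -> return 86
  -> return 105
-> return 139

Final answer: 139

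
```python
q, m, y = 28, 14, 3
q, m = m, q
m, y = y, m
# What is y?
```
Trace:
  q=28, m=14, y=3
  q=14, m=28, y=3
  q=14, m=3, y=28

Final answer: 28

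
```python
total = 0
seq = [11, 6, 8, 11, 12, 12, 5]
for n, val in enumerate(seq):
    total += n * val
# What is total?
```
Trace:
  total=0
  total=0, n=0, val=11
  total=6, n=1, val=6
  total=22, n=2, val=8
  total=55, n=3, val=11
  total=103, n=4, val=12
  total=163, n=5, val=12
  total=193, n=6, val=5

Final answer: 193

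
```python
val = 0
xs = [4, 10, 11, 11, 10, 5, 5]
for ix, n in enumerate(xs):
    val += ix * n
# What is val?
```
Trace:
  val=0
  val=0, ix=0, n=4
  val=10, ix=1, n=10
  val=32, ix=2, n=11
  val=65, ix=3, n=11
  val=105, ix=4, n=10
  val=130, ix=5, n=5
  val=160, ix=6, n=5

Final answer: 160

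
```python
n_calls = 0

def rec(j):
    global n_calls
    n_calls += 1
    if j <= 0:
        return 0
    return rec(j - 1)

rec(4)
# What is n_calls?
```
Call trace:
rec(j=4)
  rec(j=3)
    rec(j=2)
      rec(j=1)
        rec(j=0)
        -> return 0
      -> return 0
    -> return 0
  -> return 0
-> return 0

n_calls is incremented once per call. rec is entered once for each j = 4, 3, 2, 1, 0 (the j <= 0 call returns without recursing), i.e. 4 + 1 calls.
n_calls = 5

Final answer: 5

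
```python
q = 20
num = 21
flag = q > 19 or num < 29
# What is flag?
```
Trace:
  q=20
  q=20, num=21
  q=20, num=21, flag=True

Final answer: True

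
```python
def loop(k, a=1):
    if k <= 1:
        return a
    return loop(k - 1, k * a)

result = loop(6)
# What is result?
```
Call trace:
loop(k=6, a=1)
  loop(k=5, a=6)
    loop(k=4, a=30)
      loop(k=3, a=120)
        loop(k=2, a=360)
          loop(k=1, a=720)
          -> return 720
        -> return 720
      -> return 720
    -> return 720
  -> return 720
-> return 720

Final answer: 720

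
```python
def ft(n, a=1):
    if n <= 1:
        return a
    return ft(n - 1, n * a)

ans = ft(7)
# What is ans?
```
Call trace:
ft(n=7, a=1)
  ft(n=6, a=7)
    ft(n=5, a=42)
      ft(n=4, a=210)
        ft(n=3, a=840)
          ft(n=2, a=2520)
            ft(n=1, a=5040)
            -> return 5040
          -> return 5040
        -> return 5040
      -> return 5040
    -> return 5040
  -> return 5040
-> return 5040

Final answer: 5040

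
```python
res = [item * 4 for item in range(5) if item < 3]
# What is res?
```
Trace:
  item=0
  item=1
  item=2
  item=3
  item=4
  res=[0, 4, 8]

Final answer: [0, 4, 8]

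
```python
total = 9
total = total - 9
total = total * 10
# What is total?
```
Trace:
  total=9
  total=0
  total=0

Final answer: 0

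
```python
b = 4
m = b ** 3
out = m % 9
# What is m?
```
Trace:
  b=4
  b=4, m=64
  b=4, m=64, out=1

Final answer: 64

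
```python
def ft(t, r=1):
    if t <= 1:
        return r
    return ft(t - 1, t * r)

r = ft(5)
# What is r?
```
Call trace:
ft(t=5, r=1)
  ft(t=4, r=5)
    ft(t=3, r=20)
      ft(t=2, r=60)
        ft(t=1, r=120)
        -> return 120
      -> return 120
    -> return 120
  -> return 120
-> return 120

Final answer: 120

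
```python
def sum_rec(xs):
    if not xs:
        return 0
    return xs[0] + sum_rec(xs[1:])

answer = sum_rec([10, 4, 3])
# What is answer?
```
Call trace:
sum_rec(xs=[10, 4, 3])
  sum_rec(xs=[4, 3])
    sum_rec(xs=[3])
      sum_rec(xs=[])
      -> return 0
    -> return 3
  -> return 7
-> return 17

Final answer: 17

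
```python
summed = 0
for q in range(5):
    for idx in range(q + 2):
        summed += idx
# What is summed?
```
Trace:
  summed=0
  summed=0, q=0, idx=0
  summed=1, q=0, idx=1
  summed=1, q=1, idx=0
  summed=2, q=1, idx=1
  summed=4, q=1, idx=2
  summed=4, q=2, idx=0
  summed=5, q=2, idx=1
  summed=7, q=2, idx=2
  summed=10, q=2, idx=3
  summed=10, q=3, idx=0
  summed=11, q=3, idx=1
  summed=13, q=3, idx=2
  summed=16, q=3, idx=3
  summed=20, q=3, idx=4
  summed=20, q=4, idx=0
  summed=21, q=4, idx=1
  summed=23, q=4, idx=2
  summed=26, q=4, idx=3
  summed=30, q=4, idx=4
  summed=35, q=4, idx=5

Final answer: 35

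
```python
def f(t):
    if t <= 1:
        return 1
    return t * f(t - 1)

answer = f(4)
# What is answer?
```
Call trace:
f(t=4)
  f(t=3)
    f(t=2)
      f(t=1)
      -> return 1
    -> return 2
  -> return 6
-> return 24

Final answer: 24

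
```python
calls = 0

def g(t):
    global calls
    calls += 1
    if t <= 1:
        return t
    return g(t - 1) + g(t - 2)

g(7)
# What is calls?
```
Call trace (a repeated sub-call is expanded the first time; later identical calls just restate its return value):
g(t=7)
  g(t=6)
    g(t=5)
      g(t=4)
        g(t=3)
          g(t=2)
            g(t=1)
            -> return 1
            g(t=0)
            -> return 0
          -> return 1
          g(t=1)
          -> return 1
        -> return 2
        g(t=2) -> return 1  (same call as traced above)
      -> return 3
      g(t=3) -> return 2  (same call as traced above)
    -> return 5
    g(t=4) -> return 3  (same call as traced above)
  -> return 8
  g(t=5) -> return 5  (same call as traced above)
-> return 13

calls is incremented once per call, so count the calls in each subtree. Let C(t) = number of calls made by g(t).
C(0) = C(1) = 1 (base case, no recursion); C(t) = 1 + C(t - 1) + C(t - 2) otherwise.
C(2) = 1 + C(1) + C(0) = 1 + 1 + 1 = 3
C(3) = 1 + C(2) + C(1) = 1 + 3 + 1 = 5
C(4) = 1 + C(3) + C(2) = 1 + 5 + 3 = 9
C(5) = 1 + C(4) + C(3) = 1 + 9 + 5 = 15
C(6) = 1 + C(5) + C(4) = 1 + 15 + 9 = 25
C(7) = 1 + C(6) + C(5) = 1 + 25 + 15 = 41
calls = C(7) = 41

Final answer: 41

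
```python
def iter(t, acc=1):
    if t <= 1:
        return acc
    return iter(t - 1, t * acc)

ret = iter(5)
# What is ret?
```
Call trace:
iter(t=5, acc=1)
  iter(t=4, acc=5)
    iter(t=3, acc=20)
      iter(t=2, acc=60)
        iter(t=1, acc=120)
        -> return 120
      -> return 120
    -> return 120
  -> return 120
-> return 120

Final answer: 120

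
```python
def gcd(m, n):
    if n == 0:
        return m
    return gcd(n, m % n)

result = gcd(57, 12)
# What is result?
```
Call trace:
gcd(m=57, n=12)
  gcd(m=12, n=9)
    gcd(m=9, n=3)
      gcd(m=3, n=0)
      -> return 3
    -> return 3
  -> return 3
-> return 3

Final answer: 3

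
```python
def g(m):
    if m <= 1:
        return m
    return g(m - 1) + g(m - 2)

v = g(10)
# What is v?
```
Call trace (a repeated sub-call is expanded the first time; later identical calls just restate its return value):
g(m=10)
  g(m=9)
    g(m=8)
      g(m=7)
        g(m=6)
          g(m=5)
            g(m=4)
              g(m=3)
                g(m=2)
                  g(m=1)
                  -> return 1
                  g(m=0)
                  -> return 0
                -> return 1
                g(m=1)
                -> return 1
              -> return 2
              g(m=2) -> return 1  (same call as traced above)
            -> return 3
            g(m=3) -> return 2  (same call as traced above)
          -> return 5
          g(m=4) -> return 3  (same call as traced above)
        -> return 8
        g(m=5) -> return 5  (same call as traced above)
      -> return 13
      g(m=6) -> return 8  (same call as traced above)
    -> return 21
    g(m=7) -> return 13  (same call as traced above)
  -> return 34
  g(m=8) -> return 21  (same call as traced above)
-> return 55

Final answer: 55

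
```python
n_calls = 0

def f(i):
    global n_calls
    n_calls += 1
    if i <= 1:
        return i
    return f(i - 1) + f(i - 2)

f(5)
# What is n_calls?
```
Call trace (a repeated sub-call is expanded the first time; later identical calls just restate its return value):
f(i=5)
  f(i=4)
    f(i=3)
      f(i=2)
        f(i=1)
        -> return 1
        f(i=0)
        -> return 0
      -> return 1
      f(i=1)
      -> return 1
    -> return 2
    f(i=2) -> return 1  (same call as traced above)
  -> return 3
  f(i=3) -> return 2  (same call as traced above)
-> return 5

n_calls is incremented once per call, so count the calls in each subtree. Let C(i) = number of calls made by f(i).
C(0) = C(1) = 1 (base case, no recursion); C(i) = 1 + C(i - 1) + C(i - 2) otherwise.
C(2) = 1 + C(1) + C(0) = 1 + 1 + 1 = 3
C(3) = 1 + C(2) + C(1) = 1 + 3 + 1 = 5
C(4) = 1 + C(3) + C(2) = 1 + 5 + 3 = 9
C(5) = 1 + C(4) + C(3) = 1 + 9 + 5 = 15
n_calls = C(5) = 15

Final answer: 15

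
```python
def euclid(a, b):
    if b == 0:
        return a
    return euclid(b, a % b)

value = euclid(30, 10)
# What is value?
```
Call trace:
euclid(a=30, b=10)
  euclid(a=10, b=0)
  -> return 10
-> return 10

Final answer: 10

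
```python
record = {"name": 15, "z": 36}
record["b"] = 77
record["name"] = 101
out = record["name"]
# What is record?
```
Trace:
  record={'name': 15, 'z': 36}
  record={'name': 15, 'z': 36, 'b': 77}
  record={'name': 101, 'z': 36, 'b': 77}
  record={'name': 101, 'z': 36, 'b': 77}, out=101

Final answer: {'name': 101, 'z': 36, 'b': 77}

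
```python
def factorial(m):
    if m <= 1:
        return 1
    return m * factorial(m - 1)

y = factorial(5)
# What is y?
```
Call trace:
factorial(m=5)
  factorial(m=4)
    factorial(m=3)
      factorial(m=2)
        factorial(m=1)
        -> return 1
      -> return 2
    -> return 6
  -> return 24
-> return 120

Final answer: 120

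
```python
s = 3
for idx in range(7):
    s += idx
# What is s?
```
Trace:
  s=3
  s=3, idx=0
  s=4, idx=1
  s=6, idx=2
  s=9, idx=3
  s=13, idx=4
  s=18, idx=5
  s=24, idx=6

Final answer: 24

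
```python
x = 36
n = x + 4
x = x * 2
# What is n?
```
Trace:
  x=36
  x=36, n=40
  x=72, n=40

Final answer: 40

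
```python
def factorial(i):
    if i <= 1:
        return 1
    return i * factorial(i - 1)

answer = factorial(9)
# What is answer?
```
Call trace:
factorial(i=9)
  factorial(i=8)
    factorial(i=7)
      factorial(i=6)
        factorial(i=5)
          factorial(i=4)
            factorial(i=3)
              factorial(i=2)
                factorial(i=1)
                -> return 1
              -> return 2
            -> return 6
          -> return 24
        -> return 120
      -> return 720
    -> return 5040
  -> return 40320
-> return 362880

Final answer: 362880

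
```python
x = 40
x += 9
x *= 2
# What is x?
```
Trace:
  x=40
  x=49
  x=98

Final answer: 98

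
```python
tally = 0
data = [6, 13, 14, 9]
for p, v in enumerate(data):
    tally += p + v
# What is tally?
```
Trace:
  tally=0
  tally=6, p=0, v=6
  tally=20, p=1, v=13
  tally=36, p=2, v=14
  tally=48, p=3, v=9

Final answer: 48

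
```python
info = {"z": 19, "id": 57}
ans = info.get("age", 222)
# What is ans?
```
Trace:
  info={'z': 19, 'id': 57}
  info={'z': 19, 'id': 57}, ans=222

Final answer: 222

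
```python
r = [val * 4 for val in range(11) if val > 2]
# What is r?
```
Trace:
  val=0
  val=1
  val=2
  val=3
  val=4
  val=5
  val=6
  val=7
  val=8
  val=9
  val=10
  r=[12, 16, 20, 24, 28, 32, 36, 40]

Final answer: [12, 16, 20, 24, 28, 32, 36, 40]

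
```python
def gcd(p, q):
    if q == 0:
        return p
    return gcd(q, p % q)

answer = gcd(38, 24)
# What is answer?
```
Call trace:
gcd(p=38, q=24)
  gcd(p=24, q=14)
    gcd(p=14, q=10)
      gcd(p=10, q=4)
        gcd(p=4, q=2)
          gcd(p=2, q=0)
          -> return 2
        -> return 2
      -> return 2
    -> return 2
  -> return 2
-> return 2

Final answer: 2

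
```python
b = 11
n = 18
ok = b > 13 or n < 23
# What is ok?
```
Trace:
  b=11
  b=11, n=18
  b=11, n=18, ok=True

Final answer: True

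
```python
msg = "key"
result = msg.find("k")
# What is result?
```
Trace:
  msg='key'
  msg='key', result=0

Final answer: 0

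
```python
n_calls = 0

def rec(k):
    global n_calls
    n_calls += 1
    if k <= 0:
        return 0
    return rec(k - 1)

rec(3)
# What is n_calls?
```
Call trace:
rec(k=3)
  rec(k=2)
    rec(k=1)
      rec(k=0)
      -> return 0
    -> return 0
  -> return 0
-> return 0

n_calls is incremented once per call. rec is entered once for each k = 3, 2, 1, 0 (the k <= 0 call returns without recursing), i.e. 3 + 1 calls.
n_calls = 4

Final answer: 4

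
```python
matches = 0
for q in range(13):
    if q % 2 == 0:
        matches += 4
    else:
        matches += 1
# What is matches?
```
Trace:
  matches=0
  matches=4, q=0
  matches=5, q=1
  matches=9, q=2
  matches=10, q=3
  matches=14, q=4
  matches=15, q=5
  matches=19, q=6
  matches=20, q=7
  matches=24, q=8
  matches=25, q=9
  matches=29, q=10
  matches=30, q=11
  matches=34, q=12

Final answer: 34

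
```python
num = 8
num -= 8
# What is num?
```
Trace:
  num=8
  num=0

Final answer: 0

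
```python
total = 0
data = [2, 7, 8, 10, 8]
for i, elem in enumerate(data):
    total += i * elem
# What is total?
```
Trace:
  total=0
  total=0, i=0, elem=2
  total=7, i=1, elem=7
  total=23, i=2, elem=8
  total=53, i=3, elem=10
  total=85, i=4, elem=8

Final answer: 85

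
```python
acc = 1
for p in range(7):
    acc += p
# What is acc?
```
Trace:
  acc=1
  acc=1, p=0
  acc=2, p=1
  acc=4, p=2
  acc=7, p=3
  acc=11, p=4
  acc=16, p=5
  acc=22, p=6

Final answer: 22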